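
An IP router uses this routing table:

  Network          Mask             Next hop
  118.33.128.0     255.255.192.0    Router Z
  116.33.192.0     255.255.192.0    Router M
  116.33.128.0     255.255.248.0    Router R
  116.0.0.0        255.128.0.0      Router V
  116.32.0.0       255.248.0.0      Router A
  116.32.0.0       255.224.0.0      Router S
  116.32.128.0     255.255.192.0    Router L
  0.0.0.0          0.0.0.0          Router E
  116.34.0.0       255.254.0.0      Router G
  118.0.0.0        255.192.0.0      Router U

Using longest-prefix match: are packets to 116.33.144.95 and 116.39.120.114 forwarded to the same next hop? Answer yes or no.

yes

116.33.144.95: longest match 116.32.0.0/13 -> Router A
116.39.120.114: longest match 116.32.0.0/13 -> Router A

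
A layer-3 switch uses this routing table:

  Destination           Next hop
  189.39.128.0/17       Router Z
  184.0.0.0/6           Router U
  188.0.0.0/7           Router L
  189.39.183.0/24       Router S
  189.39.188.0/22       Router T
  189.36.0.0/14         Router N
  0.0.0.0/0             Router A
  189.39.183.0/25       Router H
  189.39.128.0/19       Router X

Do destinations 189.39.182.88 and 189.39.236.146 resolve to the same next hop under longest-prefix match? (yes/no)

189.39.182.88: longest match 189.39.128.0/17 -> Router Z
189.39.236.146: longest match 189.39.128.0/17 -> Router Z

yes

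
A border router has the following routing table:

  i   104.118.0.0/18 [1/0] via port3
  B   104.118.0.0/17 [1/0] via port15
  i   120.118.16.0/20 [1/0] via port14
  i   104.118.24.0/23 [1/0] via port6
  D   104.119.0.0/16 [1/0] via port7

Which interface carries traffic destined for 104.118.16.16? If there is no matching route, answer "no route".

Routes whose prefix contains 104.118.16.16:
  104.118.0.0/17 (104.118.0.0 - 104.118.127.255) -> port15
  104.118.0.0/18 (104.118.0.0 - 104.118.63.255) -> port3
More-specific entries that do NOT match:
  104.118.24.0/23 (104.118.24.0 - 104.118.25.255) does not contain 104.118.16.16
  120.118.16.0/20 (120.118.16.0 - 120.118.31.255) does not contain 104.118.16.16
Longest matching prefix is /18 -> interface port3.

port3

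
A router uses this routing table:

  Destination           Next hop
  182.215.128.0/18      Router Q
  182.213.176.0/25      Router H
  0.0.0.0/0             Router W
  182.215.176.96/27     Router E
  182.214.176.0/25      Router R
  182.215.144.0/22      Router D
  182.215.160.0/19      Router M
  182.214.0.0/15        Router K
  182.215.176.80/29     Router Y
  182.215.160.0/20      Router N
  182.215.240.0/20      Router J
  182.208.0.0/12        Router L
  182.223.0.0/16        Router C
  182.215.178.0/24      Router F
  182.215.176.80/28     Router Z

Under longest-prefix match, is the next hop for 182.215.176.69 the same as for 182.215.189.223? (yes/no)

yes

182.215.176.69: longest match 182.215.160.0/19 -> Router M
182.215.189.223: longest match 182.215.160.0/19 -> Router M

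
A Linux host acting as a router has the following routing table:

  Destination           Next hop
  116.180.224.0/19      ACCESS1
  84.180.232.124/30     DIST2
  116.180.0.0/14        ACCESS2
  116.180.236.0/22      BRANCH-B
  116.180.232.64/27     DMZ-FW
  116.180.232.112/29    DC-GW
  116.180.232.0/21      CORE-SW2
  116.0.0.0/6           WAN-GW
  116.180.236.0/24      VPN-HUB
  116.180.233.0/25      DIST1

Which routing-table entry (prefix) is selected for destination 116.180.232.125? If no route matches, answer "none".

116.180.232.0/21

Entries matching 116.180.232.125:
  116.0.0.0/6 (116.0.0.0 - 119.255.255.255)
  116.180.0.0/14 (116.180.0.0 - 116.183.255.255)
  116.180.224.0/19 (116.180.224.0 - 116.180.255.255)
  116.180.232.0/21 (116.180.232.0 - 116.180.239.255)
Most specific is 116.180.232.0/21.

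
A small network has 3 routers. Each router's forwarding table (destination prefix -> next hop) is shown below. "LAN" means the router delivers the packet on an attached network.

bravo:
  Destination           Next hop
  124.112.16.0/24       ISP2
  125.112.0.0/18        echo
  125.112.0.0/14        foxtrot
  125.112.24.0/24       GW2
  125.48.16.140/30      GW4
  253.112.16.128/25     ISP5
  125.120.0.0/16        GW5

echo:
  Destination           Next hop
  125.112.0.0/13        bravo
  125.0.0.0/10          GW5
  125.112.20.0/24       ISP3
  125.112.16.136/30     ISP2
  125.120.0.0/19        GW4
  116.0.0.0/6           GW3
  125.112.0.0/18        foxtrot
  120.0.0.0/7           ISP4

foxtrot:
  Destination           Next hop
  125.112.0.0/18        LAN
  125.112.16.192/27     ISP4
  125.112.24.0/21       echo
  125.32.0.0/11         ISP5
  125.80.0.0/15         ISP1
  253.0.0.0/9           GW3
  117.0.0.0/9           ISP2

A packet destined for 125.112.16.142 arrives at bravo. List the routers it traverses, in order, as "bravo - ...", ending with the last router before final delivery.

At bravo: longest match for 125.112.16.142 is 125.112.0.0/18 -> echo
At echo: longest match for 125.112.16.142 is 125.112.0.0/18 -> foxtrot
At foxtrot: longest match for 125.112.16.142 is 125.112.0.0/18 -> LAN

bravo - echo - foxtrot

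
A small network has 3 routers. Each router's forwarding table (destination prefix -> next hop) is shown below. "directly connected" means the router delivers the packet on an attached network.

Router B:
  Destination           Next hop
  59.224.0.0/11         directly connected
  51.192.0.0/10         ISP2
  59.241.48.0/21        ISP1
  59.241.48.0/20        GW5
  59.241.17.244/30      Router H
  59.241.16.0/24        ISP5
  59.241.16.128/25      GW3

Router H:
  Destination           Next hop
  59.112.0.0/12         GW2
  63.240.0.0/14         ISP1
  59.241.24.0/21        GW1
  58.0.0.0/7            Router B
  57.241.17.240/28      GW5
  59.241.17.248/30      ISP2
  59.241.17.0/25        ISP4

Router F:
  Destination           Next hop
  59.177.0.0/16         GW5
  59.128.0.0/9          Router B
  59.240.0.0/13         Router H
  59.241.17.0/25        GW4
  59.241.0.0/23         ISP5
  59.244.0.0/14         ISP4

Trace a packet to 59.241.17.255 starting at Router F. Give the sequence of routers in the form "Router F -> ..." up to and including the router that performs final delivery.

Router F -> Router H -> Router B

At Router F: longest match for 59.241.17.255 is 59.240.0.0/13 -> Router H
At Router H: longest match for 59.241.17.255 is 58.0.0.0/7 -> Router B
At Router B: longest match for 59.241.17.255 is 59.224.0.0/11 -> directly connected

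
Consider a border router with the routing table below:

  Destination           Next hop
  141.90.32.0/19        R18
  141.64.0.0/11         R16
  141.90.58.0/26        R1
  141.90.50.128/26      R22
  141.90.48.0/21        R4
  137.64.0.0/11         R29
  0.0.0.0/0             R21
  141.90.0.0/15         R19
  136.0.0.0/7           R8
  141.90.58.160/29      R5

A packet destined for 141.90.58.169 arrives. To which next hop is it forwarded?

R18

Routes whose prefix contains 141.90.58.169:
  0.0.0.0/0 (default, matches everything) -> R21
  141.64.0.0/11 (141.64.0.0 - 141.95.255.255) -> R16
  141.90.0.0/15 (141.90.0.0 - 141.91.255.255) -> R19
  141.90.32.0/19 (141.90.32.0 - 141.90.63.255) -> R18
More-specific entries that do NOT match:
  141.90.58.160/29 (141.90.58.160 - 141.90.58.167) does not contain 141.90.58.169
  141.90.58.0/26 (141.90.58.0 - 141.90.58.63) does not contain 141.90.58.169
  141.90.50.128/26 (141.90.50.128 - 141.90.50.191) does not contain 141.90.58.169
  141.90.48.0/21 (141.90.48.0 - 141.90.55.255) does not contain 141.90.58.169
Longest matching prefix is /19 -> next hop R18.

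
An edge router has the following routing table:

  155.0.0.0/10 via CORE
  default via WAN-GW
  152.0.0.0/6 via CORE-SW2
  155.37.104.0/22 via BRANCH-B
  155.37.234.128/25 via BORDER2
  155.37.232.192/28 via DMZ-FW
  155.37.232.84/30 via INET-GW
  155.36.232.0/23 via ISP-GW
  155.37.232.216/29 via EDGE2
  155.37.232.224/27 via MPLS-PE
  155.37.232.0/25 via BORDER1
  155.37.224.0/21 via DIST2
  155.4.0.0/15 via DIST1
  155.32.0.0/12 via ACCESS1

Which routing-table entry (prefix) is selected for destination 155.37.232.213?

155.32.0.0/12

Entries matching 155.37.232.213:
  0.0.0.0/0 (default, matches everything)
  152.0.0.0/6 (152.0.0.0 - 155.255.255.255)
  155.0.0.0/10 (155.0.0.0 - 155.63.255.255)
  155.32.0.0/12 (155.32.0.0 - 155.47.255.255)
Most specific is 155.32.0.0/12.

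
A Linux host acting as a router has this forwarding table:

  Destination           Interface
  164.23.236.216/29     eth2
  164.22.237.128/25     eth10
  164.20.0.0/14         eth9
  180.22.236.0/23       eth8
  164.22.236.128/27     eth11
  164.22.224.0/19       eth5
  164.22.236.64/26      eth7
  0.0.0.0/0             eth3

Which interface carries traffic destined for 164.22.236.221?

eth5

Routes whose prefix contains 164.22.236.221:
  0.0.0.0/0 (default, matches everything) -> eth3
  164.20.0.0/14 (164.20.0.0 - 164.23.255.255) -> eth9
  164.22.224.0/19 (164.22.224.0 - 164.22.255.255) -> eth5
More-specific entries that do NOT match:
  164.23.236.216/29 (164.23.236.216 - 164.23.236.223) does not contain 164.22.236.221
  164.22.236.128/27 (164.22.236.128 - 164.22.236.159) does not contain 164.22.236.221
  164.22.236.64/26 (164.22.236.64 - 164.22.236.127) does not contain 164.22.236.221
  164.22.237.128/25 (164.22.237.128 - 164.22.237.255) does not contain 164.22.236.221
  180.22.236.0/23 (180.22.236.0 - 180.22.237.255) does not contain 164.22.236.221
Longest matching prefix is /19 -> interface eth5.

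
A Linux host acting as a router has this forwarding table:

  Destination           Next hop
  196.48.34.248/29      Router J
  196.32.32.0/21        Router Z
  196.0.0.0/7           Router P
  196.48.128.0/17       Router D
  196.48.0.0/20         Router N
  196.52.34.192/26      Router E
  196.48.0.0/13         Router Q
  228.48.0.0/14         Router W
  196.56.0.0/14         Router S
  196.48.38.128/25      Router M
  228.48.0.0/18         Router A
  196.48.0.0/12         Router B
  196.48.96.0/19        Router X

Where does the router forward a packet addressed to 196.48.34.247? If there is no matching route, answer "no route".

Router Q

Routes whose prefix contains 196.48.34.247:
  196.0.0.0/7 (196.0.0.0 - 197.255.255.255) -> Router P
  196.48.0.0/12 (196.48.0.0 - 196.63.255.255) -> Router B
  196.48.0.0/13 (196.48.0.0 - 196.55.255.255) -> Router Q
More-specific entries that do NOT match:
  196.48.34.248/29 (196.48.34.248 - 196.48.34.255) does not contain 196.48.34.247
  196.52.34.192/26 (196.52.34.192 - 196.52.34.255) does not contain 196.48.34.247
  196.48.38.128/25 (196.48.38.128 - 196.48.38.255) does not contain 196.48.34.247
  196.32.32.0/21 (196.32.32.0 - 196.32.39.255) does not contain 196.48.34.247
  196.48.0.0/20 (196.48.0.0 - 196.48.15.255) does not contain 196.48.34.247
  196.48.96.0/19 (196.48.96.0 - 196.48.127.255) does not contain 196.48.34.247
  228.48.0.0/18 (228.48.0.0 - 228.48.63.255) does not contain 196.48.34.247
  196.48.128.0/17 (196.48.128.0 - 196.48.255.255) does not contain 196.48.34.247
  228.48.0.0/14 (228.48.0.0 - 228.51.255.255) does not contain 196.48.34.247
  196.56.0.0/14 (196.56.0.0 - 196.59.255.255) does not contain 196.48.34.247
Longest matching prefix is /13 -> next hop Router Q.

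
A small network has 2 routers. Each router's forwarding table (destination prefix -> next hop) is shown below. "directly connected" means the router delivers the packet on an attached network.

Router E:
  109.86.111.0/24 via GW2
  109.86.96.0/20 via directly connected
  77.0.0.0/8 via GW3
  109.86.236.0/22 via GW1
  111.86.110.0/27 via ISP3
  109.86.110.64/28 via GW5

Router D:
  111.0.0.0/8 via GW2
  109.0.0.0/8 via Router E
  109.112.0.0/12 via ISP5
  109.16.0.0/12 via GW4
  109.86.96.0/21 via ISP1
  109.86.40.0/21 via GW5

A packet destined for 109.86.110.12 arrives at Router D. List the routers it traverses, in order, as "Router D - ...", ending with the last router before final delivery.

Router D - Router E

At Router D: longest match for 109.86.110.12 is 109.0.0.0/8 -> Router E
At Router E: longest match for 109.86.110.12 is 109.86.96.0/20 -> directly connected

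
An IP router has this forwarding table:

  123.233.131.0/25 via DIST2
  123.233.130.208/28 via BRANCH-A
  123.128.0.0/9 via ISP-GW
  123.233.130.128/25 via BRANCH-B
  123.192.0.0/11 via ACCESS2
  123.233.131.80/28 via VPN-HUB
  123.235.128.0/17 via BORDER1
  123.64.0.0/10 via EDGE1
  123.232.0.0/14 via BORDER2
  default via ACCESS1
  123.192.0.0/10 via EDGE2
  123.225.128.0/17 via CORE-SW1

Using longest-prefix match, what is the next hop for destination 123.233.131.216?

Routes whose prefix contains 123.233.131.216:
  0.0.0.0/0 (default, matches everything) -> ACCESS1
  123.128.0.0/9 (123.128.0.0 - 123.255.255.255) -> ISP-GW
  123.192.0.0/10 (123.192.0.0 - 123.255.255.255) -> EDGE2
  123.232.0.0/14 (123.232.0.0 - 123.235.255.255) -> BORDER2
More-specific entries that do NOT match:
  123.233.130.208/28 (123.233.130.208 - 123.233.130.223) does not contain 123.233.131.216
  123.233.131.80/28 (123.233.131.80 - 123.233.131.95) does not contain 123.233.131.216
  123.233.131.0/25 (123.233.131.0 - 123.233.131.127) does not contain 123.233.131.216
  123.233.130.128/25 (123.233.130.128 - 123.233.130.255) does not contain 123.233.131.216
  123.235.128.0/17 (123.235.128.0 - 123.235.255.255) does not contain 123.233.131.216
  123.225.128.0/17 (123.225.128.0 - 123.225.255.255) does not contain 123.233.131.216
Longest matching prefix is /14 -> next hop BORDER2.

BORDER2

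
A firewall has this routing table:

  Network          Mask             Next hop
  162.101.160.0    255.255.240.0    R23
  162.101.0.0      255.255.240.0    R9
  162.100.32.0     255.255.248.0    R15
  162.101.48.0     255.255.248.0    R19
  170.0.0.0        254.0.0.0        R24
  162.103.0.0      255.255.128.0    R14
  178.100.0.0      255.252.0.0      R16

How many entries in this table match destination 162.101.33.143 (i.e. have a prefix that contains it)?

No listed prefix contains 162.101.33.143.
Total matching entries: 0.

0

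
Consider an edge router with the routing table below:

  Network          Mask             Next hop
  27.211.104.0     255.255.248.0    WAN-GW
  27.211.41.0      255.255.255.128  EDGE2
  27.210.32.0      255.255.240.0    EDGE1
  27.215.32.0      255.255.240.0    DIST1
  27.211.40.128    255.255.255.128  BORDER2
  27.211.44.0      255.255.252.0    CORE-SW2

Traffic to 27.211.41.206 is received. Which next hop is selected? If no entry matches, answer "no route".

No entry's prefix contains 27.211.41.206; there is no default route.

no route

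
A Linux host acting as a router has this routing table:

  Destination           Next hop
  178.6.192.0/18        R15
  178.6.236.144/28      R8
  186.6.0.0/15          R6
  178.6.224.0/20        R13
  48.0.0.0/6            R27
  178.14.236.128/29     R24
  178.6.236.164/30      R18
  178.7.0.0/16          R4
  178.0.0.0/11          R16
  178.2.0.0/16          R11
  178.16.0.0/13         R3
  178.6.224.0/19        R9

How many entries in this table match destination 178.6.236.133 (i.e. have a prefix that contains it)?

4

Prefixes containing 178.6.236.133:
  178.0.0.0/11 (178.0.0.0 - 178.31.255.255)
  178.6.192.0/18 (178.6.192.0 - 178.6.255.255)
  178.6.224.0/19 (178.6.224.0 - 178.6.255.255)
  178.6.224.0/20 (178.6.224.0 - 178.6.239.255)
Total matching entries: 4.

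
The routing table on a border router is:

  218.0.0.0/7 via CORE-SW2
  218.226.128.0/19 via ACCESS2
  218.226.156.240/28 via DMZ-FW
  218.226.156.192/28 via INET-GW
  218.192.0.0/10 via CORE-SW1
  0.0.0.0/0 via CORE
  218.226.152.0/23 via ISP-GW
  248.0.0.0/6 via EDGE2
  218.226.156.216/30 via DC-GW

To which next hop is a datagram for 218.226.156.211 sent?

ACCESS2

Routes whose prefix contains 218.226.156.211:
  0.0.0.0/0 (default, matches everything) -> CORE
  218.0.0.0/7 (218.0.0.0 - 219.255.255.255) -> CORE-SW2
  218.192.0.0/10 (218.192.0.0 - 218.255.255.255) -> CORE-SW1
  218.226.128.0/19 (218.226.128.0 - 218.226.159.255) -> ACCESS2
More-specific entries that do NOT match:
  218.226.156.216/30 (218.226.156.216 - 218.226.156.219) does not contain 218.226.156.211
  218.226.156.240/28 (218.226.156.240 - 218.226.156.255) does not contain 218.226.156.211
  218.226.156.192/28 (218.226.156.192 - 218.226.156.207) does not contain 218.226.156.211
  218.226.152.0/23 (218.226.152.0 - 218.226.153.255) does not contain 218.226.156.211
Longest matching prefix is /19 -> next hop ACCESS2.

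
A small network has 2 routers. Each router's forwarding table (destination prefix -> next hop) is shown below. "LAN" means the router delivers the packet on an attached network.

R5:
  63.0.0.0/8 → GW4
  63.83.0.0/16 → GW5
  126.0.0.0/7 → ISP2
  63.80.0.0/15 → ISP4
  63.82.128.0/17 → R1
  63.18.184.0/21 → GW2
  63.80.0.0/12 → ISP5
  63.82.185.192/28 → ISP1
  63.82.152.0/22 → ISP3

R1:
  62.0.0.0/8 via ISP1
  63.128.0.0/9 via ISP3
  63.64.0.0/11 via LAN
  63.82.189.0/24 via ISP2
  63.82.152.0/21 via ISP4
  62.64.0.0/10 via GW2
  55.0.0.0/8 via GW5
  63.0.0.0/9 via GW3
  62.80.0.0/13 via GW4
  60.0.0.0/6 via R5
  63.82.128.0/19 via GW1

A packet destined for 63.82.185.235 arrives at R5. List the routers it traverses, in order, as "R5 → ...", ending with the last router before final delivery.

At R5: longest match for 63.82.185.235 is 63.82.128.0/17 -> R1
At R1: longest match for 63.82.185.235 is 63.64.0.0/11 -> LAN

R5 → R1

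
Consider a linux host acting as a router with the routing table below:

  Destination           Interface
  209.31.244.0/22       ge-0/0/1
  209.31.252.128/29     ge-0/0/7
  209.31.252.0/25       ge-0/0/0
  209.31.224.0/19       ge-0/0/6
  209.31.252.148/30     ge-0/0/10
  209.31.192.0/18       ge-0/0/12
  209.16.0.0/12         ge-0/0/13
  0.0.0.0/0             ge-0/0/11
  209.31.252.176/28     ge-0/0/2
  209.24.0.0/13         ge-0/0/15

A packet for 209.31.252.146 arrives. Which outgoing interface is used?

Routes whose prefix contains 209.31.252.146:
  0.0.0.0/0 (default, matches everything) -> ge-0/0/11
  209.16.0.0/12 (209.16.0.0 - 209.31.255.255) -> ge-0/0/13
  209.24.0.0/13 (209.24.0.0 - 209.31.255.255) -> ge-0/0/15
  209.31.192.0/18 (209.31.192.0 - 209.31.255.255) -> ge-0/0/12
  209.31.224.0/19 (209.31.224.0 - 209.31.255.255) -> ge-0/0/6
More-specific entries that do NOT match:
  209.31.252.148/30 (209.31.252.148 - 209.31.252.151) does not contain 209.31.252.146
  209.31.252.128/29 (209.31.252.128 - 209.31.252.135) does not contain 209.31.252.146
  209.31.252.176/28 (209.31.252.176 - 209.31.252.191) does not contain 209.31.252.146
  209.31.252.0/25 (209.31.252.0 - 209.31.252.127) does not contain 209.31.252.146
  209.31.244.0/22 (209.31.244.0 - 209.31.247.255) does not contain 209.31.252.146
Longest matching prefix is /19 -> interface ge-0/0/6.

ge-0/0/6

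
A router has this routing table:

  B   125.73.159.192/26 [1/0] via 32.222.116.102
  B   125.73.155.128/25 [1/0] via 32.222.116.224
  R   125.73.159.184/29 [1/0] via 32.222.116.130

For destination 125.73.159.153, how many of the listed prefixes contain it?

0

No listed prefix contains 125.73.159.153.
Total matching entries: 0.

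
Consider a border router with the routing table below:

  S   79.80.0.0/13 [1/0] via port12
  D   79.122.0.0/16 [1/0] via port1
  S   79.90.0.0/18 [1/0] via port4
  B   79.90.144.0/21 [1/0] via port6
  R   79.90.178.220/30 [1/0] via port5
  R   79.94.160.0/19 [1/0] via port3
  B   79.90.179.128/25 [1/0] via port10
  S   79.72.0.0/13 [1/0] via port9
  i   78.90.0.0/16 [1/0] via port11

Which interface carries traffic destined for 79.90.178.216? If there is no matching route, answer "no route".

No entry's prefix contains 79.90.178.216; there is no default route.

no route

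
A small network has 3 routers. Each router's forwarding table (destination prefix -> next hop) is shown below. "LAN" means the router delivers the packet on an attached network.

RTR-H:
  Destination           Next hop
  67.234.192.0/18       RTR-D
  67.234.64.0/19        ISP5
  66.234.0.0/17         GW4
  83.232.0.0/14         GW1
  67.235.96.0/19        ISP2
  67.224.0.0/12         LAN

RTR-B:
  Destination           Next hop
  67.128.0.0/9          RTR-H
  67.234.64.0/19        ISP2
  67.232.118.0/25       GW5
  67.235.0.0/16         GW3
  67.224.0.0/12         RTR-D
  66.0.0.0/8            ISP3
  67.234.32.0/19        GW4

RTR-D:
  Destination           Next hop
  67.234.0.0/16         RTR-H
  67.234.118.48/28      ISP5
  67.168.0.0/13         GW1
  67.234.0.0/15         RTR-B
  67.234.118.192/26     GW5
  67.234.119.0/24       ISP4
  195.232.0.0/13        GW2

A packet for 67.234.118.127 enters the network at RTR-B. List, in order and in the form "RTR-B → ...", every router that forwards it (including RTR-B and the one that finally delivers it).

At RTR-B: longest match for 67.234.118.127 is 67.224.0.0/12 -> RTR-D
At RTR-D: longest match for 67.234.118.127 is 67.234.0.0/16 -> RTR-H
At RTR-H: longest match for 67.234.118.127 is 67.224.0.0/12 -> LAN

RTR-B → RTR-D → RTR-H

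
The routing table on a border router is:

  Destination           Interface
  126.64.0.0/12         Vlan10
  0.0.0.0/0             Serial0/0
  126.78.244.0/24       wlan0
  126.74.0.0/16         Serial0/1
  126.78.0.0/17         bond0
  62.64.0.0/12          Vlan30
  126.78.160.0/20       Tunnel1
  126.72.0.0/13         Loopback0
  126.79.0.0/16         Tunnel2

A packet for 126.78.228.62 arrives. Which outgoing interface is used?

Loopback0

Routes whose prefix contains 126.78.228.62:
  0.0.0.0/0 (default, matches everything) -> Serial0/0
  126.64.0.0/12 (126.64.0.0 - 126.79.255.255) -> Vlan10
  126.72.0.0/13 (126.72.0.0 - 126.79.255.255) -> Loopback0
More-specific entries that do NOT match:
  126.78.244.0/24 (126.78.244.0 - 126.78.244.255) does not contain 126.78.228.62
  126.78.160.0/20 (126.78.160.0 - 126.78.175.255) does not contain 126.78.228.62
  126.78.0.0/17 (126.78.0.0 - 126.78.127.255) does not contain 126.78.228.62
  126.74.0.0/16 (126.74.0.0 - 126.74.255.255) does not contain 126.78.228.62
  126.79.0.0/16 (126.79.0.0 - 126.79.255.255) does not contain 126.78.228.62
Longest matching prefix is /13 -> interface Loopback0.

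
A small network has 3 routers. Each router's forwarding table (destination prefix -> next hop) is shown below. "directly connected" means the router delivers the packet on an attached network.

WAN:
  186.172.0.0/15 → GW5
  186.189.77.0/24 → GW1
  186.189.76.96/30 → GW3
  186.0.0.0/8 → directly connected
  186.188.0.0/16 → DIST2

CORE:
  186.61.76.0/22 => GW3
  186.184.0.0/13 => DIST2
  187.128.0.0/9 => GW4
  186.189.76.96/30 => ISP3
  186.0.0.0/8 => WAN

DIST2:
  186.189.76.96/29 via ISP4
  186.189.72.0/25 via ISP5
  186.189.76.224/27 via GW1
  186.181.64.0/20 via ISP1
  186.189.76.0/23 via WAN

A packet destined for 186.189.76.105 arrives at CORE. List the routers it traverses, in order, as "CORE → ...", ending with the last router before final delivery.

CORE → DIST2 → WAN

At CORE: longest match for 186.189.76.105 is 186.184.0.0/13 -> DIST2
At DIST2: longest match for 186.189.76.105 is 186.189.76.0/23 -> WAN
At WAN: longest match for 186.189.76.105 is 186.0.0.0/8 -> directly connected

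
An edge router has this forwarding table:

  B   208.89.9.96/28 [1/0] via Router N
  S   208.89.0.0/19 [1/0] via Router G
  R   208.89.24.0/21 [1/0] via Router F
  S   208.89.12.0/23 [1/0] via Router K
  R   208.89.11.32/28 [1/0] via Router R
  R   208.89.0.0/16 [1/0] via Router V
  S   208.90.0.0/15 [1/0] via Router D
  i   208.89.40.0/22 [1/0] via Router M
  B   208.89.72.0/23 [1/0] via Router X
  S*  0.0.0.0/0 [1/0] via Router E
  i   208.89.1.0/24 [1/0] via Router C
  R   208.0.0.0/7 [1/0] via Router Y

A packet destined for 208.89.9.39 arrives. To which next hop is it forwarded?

Router G

Routes whose prefix contains 208.89.9.39:
  0.0.0.0/0 (default, matches everything) -> Router E
  208.0.0.0/7 (208.0.0.0 - 209.255.255.255) -> Router Y
  208.89.0.0/16 (208.89.0.0 - 208.89.255.255) -> Router V
  208.89.0.0/19 (208.89.0.0 - 208.89.31.255) -> Router G
More-specific entries that do NOT match:
  208.89.9.96/28 (208.89.9.96 - 208.89.9.111) does not contain 208.89.9.39
  208.89.11.32/28 (208.89.11.32 - 208.89.11.47) does not contain 208.89.9.39
  208.89.1.0/24 (208.89.1.0 - 208.89.1.255) does not contain 208.89.9.39
  208.89.12.0/23 (208.89.12.0 - 208.89.13.255) does not contain 208.89.9.39
  208.89.72.0/23 (208.89.72.0 - 208.89.73.255) does not contain 208.89.9.39
  208.89.40.0/22 (208.89.40.0 - 208.89.43.255) does not contain 208.89.9.39
  208.89.24.0/21 (208.89.24.0 - 208.89.31.255) does not contain 208.89.9.39
Longest matching prefix is /19 -> next hop Router G.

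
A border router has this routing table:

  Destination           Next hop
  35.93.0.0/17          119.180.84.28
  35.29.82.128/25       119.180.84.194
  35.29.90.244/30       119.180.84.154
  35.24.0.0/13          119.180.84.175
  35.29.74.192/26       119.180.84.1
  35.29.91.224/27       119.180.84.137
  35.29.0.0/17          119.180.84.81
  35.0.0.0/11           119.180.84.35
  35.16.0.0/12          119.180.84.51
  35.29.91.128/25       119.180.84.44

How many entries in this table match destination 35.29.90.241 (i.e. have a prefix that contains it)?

4

Prefixes containing 35.29.90.241:
  35.0.0.0/11 (35.0.0.0 - 35.31.255.255)
  35.16.0.0/12 (35.16.0.0 - 35.31.255.255)
  35.24.0.0/13 (35.24.0.0 - 35.31.255.255)
  35.29.0.0/17 (35.29.0.0 - 35.29.127.255)
Total matching entries: 4.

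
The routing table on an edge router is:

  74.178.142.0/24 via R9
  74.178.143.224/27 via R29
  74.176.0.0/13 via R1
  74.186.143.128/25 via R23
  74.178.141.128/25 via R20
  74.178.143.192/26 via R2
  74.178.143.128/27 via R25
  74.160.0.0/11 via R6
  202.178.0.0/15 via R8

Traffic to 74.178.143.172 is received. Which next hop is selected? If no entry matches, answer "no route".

Routes whose prefix contains 74.178.143.172:
  74.160.0.0/11 (74.160.0.0 - 74.191.255.255) -> R6
  74.176.0.0/13 (74.176.0.0 - 74.183.255.255) -> R1
More-specific entries that do NOT match:
  74.178.143.224/27 (74.178.143.224 - 74.178.143.255) does not contain 74.178.143.172
  74.178.143.128/27 (74.178.143.128 - 74.178.143.159) does not contain 74.178.143.172
  74.178.143.192/26 (74.178.143.192 - 74.178.143.255) does not contain 74.178.143.172
  74.186.143.128/25 (74.186.143.128 - 74.186.143.255) does not contain 74.178.143.172
  74.178.141.128/25 (74.178.141.128 - 74.178.141.255) does not contain 74.178.143.172
  74.178.142.0/24 (74.178.142.0 - 74.178.142.255) does not contain 74.178.143.172
  202.178.0.0/15 (202.178.0.0 - 202.179.255.255) does not contain 74.178.143.172
Longest matching prefix is /13 -> next hop R1.

R1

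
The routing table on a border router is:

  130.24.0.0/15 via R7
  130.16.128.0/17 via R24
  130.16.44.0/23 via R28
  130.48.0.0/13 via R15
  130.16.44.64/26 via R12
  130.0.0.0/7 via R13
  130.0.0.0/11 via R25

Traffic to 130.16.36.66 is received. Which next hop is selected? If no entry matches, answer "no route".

R25

Routes whose prefix contains 130.16.36.66:
  130.0.0.0/7 (130.0.0.0 - 131.255.255.255) -> R13
  130.0.0.0/11 (130.0.0.0 - 130.31.255.255) -> R25
More-specific entries that do NOT match:
  130.16.44.64/26 (130.16.44.64 - 130.16.44.127) does not contain 130.16.36.66
  130.16.44.0/23 (130.16.44.0 - 130.16.45.255) does not contain 130.16.36.66
  130.16.128.0/17 (130.16.128.0 - 130.16.255.255) does not contain 130.16.36.66
  130.24.0.0/15 (130.24.0.0 - 130.25.255.255) does not contain 130.16.36.66
  130.48.0.0/13 (130.48.0.0 - 130.55.255.255) does not contain 130.16.36.66
Longest matching prefix is /11 -> next hop R25.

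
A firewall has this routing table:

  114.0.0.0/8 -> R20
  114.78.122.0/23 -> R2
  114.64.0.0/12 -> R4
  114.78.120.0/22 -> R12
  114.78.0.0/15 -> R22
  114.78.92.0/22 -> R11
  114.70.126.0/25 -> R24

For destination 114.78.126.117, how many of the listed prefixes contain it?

3

Prefixes containing 114.78.126.117:
  114.0.0.0/8 (114.0.0.0 - 114.255.255.255)
  114.64.0.0/12 (114.64.0.0 - 114.79.255.255)
  114.78.0.0/15 (114.78.0.0 - 114.79.255.255)
Total matching entries: 3.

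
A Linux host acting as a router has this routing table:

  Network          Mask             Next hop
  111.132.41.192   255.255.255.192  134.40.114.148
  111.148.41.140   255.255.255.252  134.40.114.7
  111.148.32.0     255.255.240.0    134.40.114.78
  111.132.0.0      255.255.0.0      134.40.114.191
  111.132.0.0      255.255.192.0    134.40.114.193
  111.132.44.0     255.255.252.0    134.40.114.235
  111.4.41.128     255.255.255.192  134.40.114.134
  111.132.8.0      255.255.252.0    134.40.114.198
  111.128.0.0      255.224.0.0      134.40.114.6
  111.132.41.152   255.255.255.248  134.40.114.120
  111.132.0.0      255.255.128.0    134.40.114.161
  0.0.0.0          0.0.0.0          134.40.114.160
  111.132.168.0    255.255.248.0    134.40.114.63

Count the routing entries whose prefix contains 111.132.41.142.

Prefixes containing 111.132.41.142:
  0.0.0.0/0 (default, matches everything)
  111.128.0.0/11 (111.128.0.0 - 111.159.255.255)
  111.132.0.0/16 (111.132.0.0 - 111.132.255.255)
  111.132.0.0/17 (111.132.0.0 - 111.132.127.255)
  111.132.0.0/18 (111.132.0.0 - 111.132.63.255)
Total matching entries: 5.

5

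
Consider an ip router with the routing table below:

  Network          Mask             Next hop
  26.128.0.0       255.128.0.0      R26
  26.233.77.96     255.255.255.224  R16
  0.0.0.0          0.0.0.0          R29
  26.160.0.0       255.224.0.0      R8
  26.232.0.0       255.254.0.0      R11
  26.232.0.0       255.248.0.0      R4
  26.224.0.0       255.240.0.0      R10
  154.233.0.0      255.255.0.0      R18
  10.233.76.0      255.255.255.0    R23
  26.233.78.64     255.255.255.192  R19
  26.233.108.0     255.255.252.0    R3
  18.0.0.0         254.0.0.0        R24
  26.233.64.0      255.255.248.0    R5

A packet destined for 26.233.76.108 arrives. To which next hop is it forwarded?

Routes whose prefix contains 26.233.76.108:
  0.0.0.0/0 (default, matches everything) -> R29
  26.128.0.0/9 (26.128.0.0 - 26.255.255.255) -> R26
  26.224.0.0/12 (26.224.0.0 - 26.239.255.255) -> R10
  26.232.0.0/13 (26.232.0.0 - 26.239.255.255) -> R4
  26.232.0.0/15 (26.232.0.0 - 26.233.255.255) -> R11
More-specific entries that do NOT match:
  26.233.77.96/27 (26.233.77.96 - 26.233.77.127) does not contain 26.233.76.108
  26.233.78.64/26 (26.233.78.64 - 26.233.78.127) does not contain 26.233.76.108
  10.233.76.0/24 (10.233.76.0 - 10.233.76.255) does not contain 26.233.76.108
  26.233.108.0/22 (26.233.108.0 - 26.233.111.255) does not contain 26.233.76.108
  26.233.64.0/21 (26.233.64.0 - 26.233.71.255) does not contain 26.233.76.108
  154.233.0.0/16 (154.233.0.0 - 154.233.255.255) does not contain 26.233.76.108
Longest matching prefix is /15 -> next hop R11.

R11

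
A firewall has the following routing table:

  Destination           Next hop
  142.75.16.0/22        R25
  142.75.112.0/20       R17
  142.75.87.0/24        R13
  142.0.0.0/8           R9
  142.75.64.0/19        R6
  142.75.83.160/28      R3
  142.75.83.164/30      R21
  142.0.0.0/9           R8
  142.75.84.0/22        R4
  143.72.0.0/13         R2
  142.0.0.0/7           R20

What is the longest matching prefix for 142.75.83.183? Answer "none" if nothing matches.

142.75.64.0/19

Entries matching 142.75.83.183:
  142.0.0.0/7 (142.0.0.0 - 143.255.255.255)
  142.0.0.0/8 (142.0.0.0 - 142.255.255.255)
  142.0.0.0/9 (142.0.0.0 - 142.127.255.255)
  142.75.64.0/19 (142.75.64.0 - 142.75.95.255)
Most specific is 142.75.64.0/19.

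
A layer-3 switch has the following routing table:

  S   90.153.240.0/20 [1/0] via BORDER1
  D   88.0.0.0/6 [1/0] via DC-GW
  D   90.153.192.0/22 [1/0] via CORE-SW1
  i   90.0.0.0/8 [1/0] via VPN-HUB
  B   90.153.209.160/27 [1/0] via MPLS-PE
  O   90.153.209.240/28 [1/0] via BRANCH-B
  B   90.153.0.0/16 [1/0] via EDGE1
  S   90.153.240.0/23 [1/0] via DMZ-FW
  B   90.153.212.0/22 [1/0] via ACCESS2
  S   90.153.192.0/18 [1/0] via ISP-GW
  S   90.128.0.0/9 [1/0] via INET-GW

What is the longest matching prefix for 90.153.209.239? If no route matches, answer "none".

Entries matching 90.153.209.239:
  88.0.0.0/6 (88.0.0.0 - 91.255.255.255)
  90.0.0.0/8 (90.0.0.0 - 90.255.255.255)
  90.128.0.0/9 (90.128.0.0 - 90.255.255.255)
  90.153.0.0/16 (90.153.0.0 - 90.153.255.255)
  90.153.192.0/18 (90.153.192.0 - 90.153.255.255)
Most specific is 90.153.192.0/18.

90.153.192.0/18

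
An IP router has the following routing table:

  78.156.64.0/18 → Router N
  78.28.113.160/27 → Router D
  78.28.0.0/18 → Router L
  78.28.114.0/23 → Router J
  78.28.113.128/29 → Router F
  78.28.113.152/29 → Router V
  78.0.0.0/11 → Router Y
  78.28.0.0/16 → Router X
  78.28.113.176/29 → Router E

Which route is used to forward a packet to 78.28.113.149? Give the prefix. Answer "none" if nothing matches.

Entries matching 78.28.113.149:
  78.0.0.0/11 (78.0.0.0 - 78.31.255.255)
  78.28.0.0/16 (78.28.0.0 - 78.28.255.255)
Most specific is 78.28.0.0/16.

78.28.0.0/16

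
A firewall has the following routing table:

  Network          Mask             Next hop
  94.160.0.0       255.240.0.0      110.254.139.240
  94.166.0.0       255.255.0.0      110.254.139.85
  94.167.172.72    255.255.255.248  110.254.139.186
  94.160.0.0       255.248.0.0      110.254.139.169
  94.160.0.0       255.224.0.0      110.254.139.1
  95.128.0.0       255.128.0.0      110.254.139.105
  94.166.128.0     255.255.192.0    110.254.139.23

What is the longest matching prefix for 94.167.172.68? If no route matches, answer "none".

Entries matching 94.167.172.68:
  94.160.0.0/11 (94.160.0.0 - 94.191.255.255)
  94.160.0.0/12 (94.160.0.0 - 94.175.255.255)
  94.160.0.0/13 (94.160.0.0 - 94.167.255.255)
Most specific is 94.160.0.0/13.

94.160.0.0/13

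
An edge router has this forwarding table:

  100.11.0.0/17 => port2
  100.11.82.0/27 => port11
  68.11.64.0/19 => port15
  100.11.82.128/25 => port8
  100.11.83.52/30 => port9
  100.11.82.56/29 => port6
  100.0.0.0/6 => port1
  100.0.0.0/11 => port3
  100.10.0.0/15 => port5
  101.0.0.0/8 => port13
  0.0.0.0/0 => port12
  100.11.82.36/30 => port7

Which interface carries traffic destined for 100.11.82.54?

port2

Routes whose prefix contains 100.11.82.54:
  0.0.0.0/0 (default, matches everything) -> port12
  100.0.0.0/6 (100.0.0.0 - 103.255.255.255) -> port1
  100.0.0.0/11 (100.0.0.0 - 100.31.255.255) -> port3
  100.10.0.0/15 (100.10.0.0 - 100.11.255.255) -> port5
  100.11.0.0/17 (100.11.0.0 - 100.11.127.255) -> port2
More-specific entries that do NOT match:
  100.11.83.52/30 (100.11.83.52 - 100.11.83.55) does not contain 100.11.82.54
  100.11.82.36/30 (100.11.82.36 - 100.11.82.39) does not contain 100.11.82.54
  100.11.82.56/29 (100.11.82.56 - 100.11.82.63) does not contain 100.11.82.54
  100.11.82.0/27 (100.11.82.0 - 100.11.82.31) does not contain 100.11.82.54
  100.11.82.128/25 (100.11.82.128 - 100.11.82.255) does not contain 100.11.82.54
  68.11.64.0/19 (68.11.64.0 - 68.11.95.255) does not contain 100.11.82.54
Longest matching prefix is /17 -> interface port2.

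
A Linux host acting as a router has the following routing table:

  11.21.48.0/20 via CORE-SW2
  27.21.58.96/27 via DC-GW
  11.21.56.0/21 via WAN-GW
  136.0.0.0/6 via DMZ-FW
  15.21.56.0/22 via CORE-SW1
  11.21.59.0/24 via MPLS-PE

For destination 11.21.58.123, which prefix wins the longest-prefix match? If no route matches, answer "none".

11.21.56.0/21

Entries matching 11.21.58.123:
  11.21.48.0/20 (11.21.48.0 - 11.21.63.255)
  11.21.56.0/21 (11.21.56.0 - 11.21.63.255)
Most specific is 11.21.56.0/21.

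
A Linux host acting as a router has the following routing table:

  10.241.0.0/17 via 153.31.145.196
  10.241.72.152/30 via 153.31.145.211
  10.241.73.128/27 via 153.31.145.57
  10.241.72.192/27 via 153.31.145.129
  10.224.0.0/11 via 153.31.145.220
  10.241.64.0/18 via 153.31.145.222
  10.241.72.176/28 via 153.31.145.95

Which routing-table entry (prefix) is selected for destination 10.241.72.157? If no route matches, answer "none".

Entries matching 10.241.72.157:
  10.224.0.0/11 (10.224.0.0 - 10.255.255.255)
  10.241.0.0/17 (10.241.0.0 - 10.241.127.255)
  10.241.64.0/18 (10.241.64.0 - 10.241.127.255)
Most specific is 10.241.64.0/18.

10.241.64.0/18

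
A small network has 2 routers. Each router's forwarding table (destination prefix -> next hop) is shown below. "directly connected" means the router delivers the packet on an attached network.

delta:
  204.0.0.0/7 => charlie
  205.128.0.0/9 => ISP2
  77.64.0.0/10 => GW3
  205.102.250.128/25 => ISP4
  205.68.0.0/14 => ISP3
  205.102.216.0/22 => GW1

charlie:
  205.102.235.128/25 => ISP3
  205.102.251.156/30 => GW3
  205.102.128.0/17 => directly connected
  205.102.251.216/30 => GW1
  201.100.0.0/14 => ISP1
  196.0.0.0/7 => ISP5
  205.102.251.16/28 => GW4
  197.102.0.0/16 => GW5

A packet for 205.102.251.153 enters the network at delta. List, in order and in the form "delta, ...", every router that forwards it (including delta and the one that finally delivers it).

At delta: longest match for 205.102.251.153 is 204.0.0.0/7 -> charlie
At charlie: longest match for 205.102.251.153 is 205.102.128.0/17 -> directly connected

delta, charlie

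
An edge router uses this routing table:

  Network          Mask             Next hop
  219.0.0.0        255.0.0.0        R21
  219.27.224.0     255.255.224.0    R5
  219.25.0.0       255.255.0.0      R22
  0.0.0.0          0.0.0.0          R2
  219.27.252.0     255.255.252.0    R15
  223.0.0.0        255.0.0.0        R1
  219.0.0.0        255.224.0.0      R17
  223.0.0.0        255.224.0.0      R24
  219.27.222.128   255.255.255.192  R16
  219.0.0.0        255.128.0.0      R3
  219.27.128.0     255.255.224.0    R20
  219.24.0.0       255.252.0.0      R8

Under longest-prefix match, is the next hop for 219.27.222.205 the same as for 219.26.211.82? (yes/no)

yes

219.27.222.205: longest match 219.24.0.0/14 -> R8
219.26.211.82: longest match 219.24.0.0/14 -> R8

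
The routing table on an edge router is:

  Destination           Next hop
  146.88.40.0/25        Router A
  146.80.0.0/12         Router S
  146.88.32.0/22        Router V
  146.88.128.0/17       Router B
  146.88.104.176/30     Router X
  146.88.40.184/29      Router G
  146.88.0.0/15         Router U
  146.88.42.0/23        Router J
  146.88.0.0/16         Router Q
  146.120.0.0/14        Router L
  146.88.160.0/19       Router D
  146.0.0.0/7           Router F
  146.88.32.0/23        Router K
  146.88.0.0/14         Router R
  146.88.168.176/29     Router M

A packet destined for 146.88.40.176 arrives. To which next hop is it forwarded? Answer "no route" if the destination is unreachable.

Routes whose prefix contains 146.88.40.176:
  146.0.0.0/7 (146.0.0.0 - 147.255.255.255) -> Router F
  146.80.0.0/12 (146.80.0.0 - 146.95.255.255) -> Router S
  146.88.0.0/14 (146.88.0.0 - 146.91.255.255) -> Router R
  146.88.0.0/15 (146.88.0.0 - 146.89.255.255) -> Router U
  146.88.0.0/16 (146.88.0.0 - 146.88.255.255) -> Router Q
More-specific entries that do NOT match:
  146.88.104.176/30 (146.88.104.176 - 146.88.104.179) does not contain 146.88.40.176
  146.88.40.184/29 (146.88.40.184 - 146.88.40.191) does not contain 146.88.40.176
  146.88.168.176/29 (146.88.168.176 - 146.88.168.183) does not contain 146.88.40.176
  146.88.40.0/25 (146.88.40.0 - 146.88.40.127) does not contain 146.88.40.176
  146.88.42.0/23 (146.88.42.0 - 146.88.43.255) does not contain 146.88.40.176
  146.88.32.0/23 (146.88.32.0 - 146.88.33.255) does not contain 146.88.40.176
  146.88.32.0/22 (146.88.32.0 - 146.88.35.255) does not contain 146.88.40.176
  146.88.160.0/19 (146.88.160.0 - 146.88.191.255) does not contain 146.88.40.176
  146.88.128.0/17 (146.88.128.0 - 146.88.255.255) does not contain 146.88.40.176
Longest matching prefix is /16 -> next hop Router Q.

Router Q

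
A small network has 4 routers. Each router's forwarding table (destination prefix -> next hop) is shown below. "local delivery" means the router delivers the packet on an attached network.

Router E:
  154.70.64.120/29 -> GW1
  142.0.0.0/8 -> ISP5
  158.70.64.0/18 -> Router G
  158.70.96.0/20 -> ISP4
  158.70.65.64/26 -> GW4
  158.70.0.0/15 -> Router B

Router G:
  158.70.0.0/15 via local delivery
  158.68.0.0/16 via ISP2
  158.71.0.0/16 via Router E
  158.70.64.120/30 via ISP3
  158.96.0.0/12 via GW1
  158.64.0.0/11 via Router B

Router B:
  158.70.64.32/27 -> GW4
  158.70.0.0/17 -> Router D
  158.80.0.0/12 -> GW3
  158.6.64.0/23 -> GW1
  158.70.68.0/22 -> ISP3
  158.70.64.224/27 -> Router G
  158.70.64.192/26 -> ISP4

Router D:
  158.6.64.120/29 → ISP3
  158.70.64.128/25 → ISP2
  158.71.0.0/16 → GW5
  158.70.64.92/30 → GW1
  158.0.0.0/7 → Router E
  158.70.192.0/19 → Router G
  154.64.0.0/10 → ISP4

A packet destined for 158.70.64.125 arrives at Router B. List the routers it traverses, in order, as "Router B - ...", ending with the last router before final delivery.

At Router B: longest match for 158.70.64.125 is 158.70.0.0/17 -> Router D
At Router D: longest match for 158.70.64.125 is 158.0.0.0/7 -> Router E
At Router E: longest match for 158.70.64.125 is 158.70.64.0/18 -> Router G
At Router G: longest match for 158.70.64.125 is 158.70.0.0/15 -> local delivery

Router B - Router D - Router E - Router G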